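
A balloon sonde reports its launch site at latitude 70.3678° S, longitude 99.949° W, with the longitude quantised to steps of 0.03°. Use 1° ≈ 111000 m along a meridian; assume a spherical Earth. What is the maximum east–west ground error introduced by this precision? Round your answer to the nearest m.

559 m

With a 0.03° grid the true value lies within half a step, ±0.03°/2 = ±0.015°, of the stored one.
Parallels shrink by cos φ, so at 70.3678° a degree of longitude is 111000 × 0.3360 ≈ 37293.9 m.
So at most 0.015° × 37293.9 ≈ 559.408 m east–west.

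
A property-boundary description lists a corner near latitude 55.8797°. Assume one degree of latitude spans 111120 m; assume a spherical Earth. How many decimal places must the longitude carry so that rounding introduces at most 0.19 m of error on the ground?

6 decimal places

At 55.8797° one degree of longitude covers 111120 × cos 55.8797° ≈ 111120 × 0.5609 ≈ 62330.8 m.
With N decimal places the half-ulp bound is 0.5·10⁻ᴺ°, or 0.5·10⁻ᴺ × 62330.8 m on the ground.
Setting 31165.4 × 10⁻ᴺ ≤ 0.19 gives 10ᴺ ≥ 1.64e+05, i.e. N ≥ 5.21.
N = 5 would give 0.312 m (too coarse); N = 6 gives 0.0312 m ≤ 0.19 m.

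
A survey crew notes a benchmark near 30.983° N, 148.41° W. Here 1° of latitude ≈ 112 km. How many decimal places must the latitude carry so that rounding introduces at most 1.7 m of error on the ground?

5 decimal places

One degree of latitude covers 112000 m.
With N decimal places the half-ulp bound is 0.5·10⁻ᴺ°, or 0.5·10⁻ᴺ × 112000 m on the ground.
Need 0.5 × 112000 × 10⁻ᴺ ≤ 1.7 → 10⁻ᴺ ≤ 3.036e-05, so N ≥ 4.52.
N = 4 would give 5.6 m (too coarse); N = 5 gives 0.56 m ≤ 1.7 m.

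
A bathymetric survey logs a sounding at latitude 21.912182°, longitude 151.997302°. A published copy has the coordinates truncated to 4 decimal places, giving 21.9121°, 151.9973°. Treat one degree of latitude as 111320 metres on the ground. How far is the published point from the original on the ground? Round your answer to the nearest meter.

9 meters

The latitude changed by +0.000082° and the longitude by +0.000002°.
N–S: 0.000082° × 111320 m/° = 9.12824 m.
East–west at this latitude: 0.000002° × 111320 × cos 21.9121° ≈ 0.000002 × 103278 = 0.206556 m.
Hypotenuse of the two orthogonal shifts: √(9.12824² + 0.206556²) = 9.13058 m.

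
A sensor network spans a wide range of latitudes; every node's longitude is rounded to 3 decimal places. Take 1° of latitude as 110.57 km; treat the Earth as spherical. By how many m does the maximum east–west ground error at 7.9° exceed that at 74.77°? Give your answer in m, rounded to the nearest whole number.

40 m

Rounding to 3 decimal places leaves the longitude within ±0.0005° of the true value.
At 7.9°: 0.0005° × 110570 × cos 7.9° = 0.0005 × 110570 × 0.9905 ≈ 54.76 m.
Error at 74.77° = 0.0005° × 110570 × cos 74.77° ≈ 55.285 × 0.2627 = 14.523 m.
So the lower-latitude error exceeds the higher by 54.76 − 14.523 = 40.237 m.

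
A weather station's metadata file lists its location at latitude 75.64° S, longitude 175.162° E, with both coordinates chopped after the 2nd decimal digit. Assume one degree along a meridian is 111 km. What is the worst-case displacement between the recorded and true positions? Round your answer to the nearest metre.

Truncating at 2 decimal places can drop up to a full unit in the last place, so each coordinate may be off by as much as 0.01°.
N–S: 0.01° × 111000 m/° = 1110 m.
East–west component at 75.64°: 0.01° × 111000 × cos 75.64° ≈ 0.01 × 27529.5 ≈ 275.295 m.
Combining orthogonally: (1110² + 275.295²)^½ ≈ 1143.63 m.

1144 metres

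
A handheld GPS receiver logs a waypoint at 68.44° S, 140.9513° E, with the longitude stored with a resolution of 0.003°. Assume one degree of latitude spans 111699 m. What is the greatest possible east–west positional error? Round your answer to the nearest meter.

With a 0.003° grid the true value lies within half a step, ±0.003°/2 = ±0.0015°, of the stored one.
At latitude 68.44° a degree of longitude spans 111699 m × cos 68.44° = 111699 × 0.3675 ≈ 41046.6 m.
East–west error: 0.0015° × 41046.6 m/° ≈ 61.5699 m.

62 meters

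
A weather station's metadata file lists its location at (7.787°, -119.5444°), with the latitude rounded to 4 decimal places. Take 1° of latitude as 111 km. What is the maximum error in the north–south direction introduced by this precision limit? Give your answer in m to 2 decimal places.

Rounding to 4 decimal places leaves the latitude within ±5e-05° of the true value.
North–south distance: 5e-05° × 111000 m/° = 5.55 m.

5.55 m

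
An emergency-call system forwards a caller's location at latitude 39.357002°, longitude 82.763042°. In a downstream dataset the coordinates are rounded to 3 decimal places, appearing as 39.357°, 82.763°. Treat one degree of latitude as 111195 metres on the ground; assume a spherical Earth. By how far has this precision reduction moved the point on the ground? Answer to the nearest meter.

4 meters

Δlat = 39.357002 − 39.357 = +0.000002°; Δlon = 82.763042 − 82.763 = +0.000042°.
N–S: 0.000002° × 111195 m/° = 0.22239 m.
East–west at this latitude: 0.000042° × 111195 × cos 39.357° ≈ 0.000042 × 85977.1 = 3.61104 m.
Hypotenuse of the two orthogonal shifts: √(0.22239² + 3.61104²) = 3.61788 m.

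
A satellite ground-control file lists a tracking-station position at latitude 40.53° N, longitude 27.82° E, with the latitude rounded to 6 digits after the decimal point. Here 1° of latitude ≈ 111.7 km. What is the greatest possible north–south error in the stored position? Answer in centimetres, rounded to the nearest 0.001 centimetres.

5.585 centimetres

Rounding to 6 decimal places leaves the latitude within ±5e-07° of the true value.
North–south distance: 5e-07° × 111700 m/° = 0.05585 m.
That is 0.05585 m = 5.585 cm.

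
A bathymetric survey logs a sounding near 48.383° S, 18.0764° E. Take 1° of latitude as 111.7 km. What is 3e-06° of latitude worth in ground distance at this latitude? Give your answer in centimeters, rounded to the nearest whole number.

Along a meridian 3e-06° is 3e-06 × 111700 = 0.3351 m.
That is 0.3351 m = 33.51 cm.

34 centimeters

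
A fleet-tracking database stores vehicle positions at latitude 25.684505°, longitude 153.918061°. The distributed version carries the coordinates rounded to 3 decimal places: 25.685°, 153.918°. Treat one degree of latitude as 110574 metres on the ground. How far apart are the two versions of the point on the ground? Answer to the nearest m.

55 m

The latitude changed by -0.000495° and the longitude by +0.000061°.
North–south shift: -0.000495 × 110574 = -54.7341 m.
E–W at 25.685°: 0.000061° × 110574 × cos 25.685° = 0.000061 × 110574 × 0.9012 ≈ 6.07854 m.
Distance: √(54.7341² + 6.07854²) ≈ 55.0706 m.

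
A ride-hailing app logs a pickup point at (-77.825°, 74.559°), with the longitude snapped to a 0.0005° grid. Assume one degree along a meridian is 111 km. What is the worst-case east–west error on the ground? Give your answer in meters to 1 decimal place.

5.9 meters

With a 0.0005° grid the true value lies within half a step, ±0.0005°/2 = ±0.00025°, of the stored one.
At latitude 77.825° a degree of longitude spans 111000 m × cos 77.825° = 111000 × 0.2109 ≈ 23409.7 m.
East–west error: 0.00025° × 23409.7 m/° ≈ 5.85243 m.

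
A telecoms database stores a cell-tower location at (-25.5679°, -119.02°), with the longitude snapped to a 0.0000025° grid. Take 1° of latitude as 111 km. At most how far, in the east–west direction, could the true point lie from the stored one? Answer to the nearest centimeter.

With a 0.0000025° grid the true value lies within half a step, ±0.0000025°/2 = ±1.25e-06°, of the stored one.
One degree of longitude at 25.5679° is 111000 × cos 25.5679° ≈ 111000 × 0.9021 = 100130 m.
East–west error: 1.25e-06° × 100130 m/° ≈ 0.125163 m.
That is 0.125163 m = 12.516 cm.

13 centimeters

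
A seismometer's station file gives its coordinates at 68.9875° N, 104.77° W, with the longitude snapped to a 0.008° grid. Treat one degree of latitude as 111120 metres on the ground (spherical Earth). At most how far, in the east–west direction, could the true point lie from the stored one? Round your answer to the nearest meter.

159 meters

With a 0.008° grid the true value lies within half a step, ±0.008°/2 = ±0.004°, of the stored one.
Parallels shrink by cos φ, so at 68.9875° a degree of longitude is 111120 × 0.3586 ≈ 39844.5 m.
East–west error: 0.004° × 39844.5 m/° ≈ 159.378 m.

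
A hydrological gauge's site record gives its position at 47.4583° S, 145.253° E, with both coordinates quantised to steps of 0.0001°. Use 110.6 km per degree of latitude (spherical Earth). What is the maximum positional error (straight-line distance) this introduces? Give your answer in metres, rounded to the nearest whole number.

With a 0.0001° grid the true value lies within half a step, ±0.0001°/2 = ±5e-05°, of the stored one.
Latitude error → 5e-05 × 110600 = 5.53 m along the meridian.
Longitude error → 5e-05 × 110600 × cos 47.4583° = 5e-05 × 110600 × 0.6761 ≈ 3.73898 m.
Combining orthogonally: (5.53² + 3.73898²)^½ ≈ 6.67539 m.

7 metres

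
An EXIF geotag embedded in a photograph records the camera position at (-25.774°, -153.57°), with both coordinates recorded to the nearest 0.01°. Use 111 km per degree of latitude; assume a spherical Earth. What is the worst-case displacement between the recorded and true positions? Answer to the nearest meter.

Rounding to 2 decimal places leaves each coordinate within ±0.005° of the true value.
North–south component: 0.005° × 111000 = 555 m.
E–W at 25.774°: 0.005° × 111000 × cos 25.774° = 0.005 × 111000 × 0.9005 ≈ 499.786 m.
Worst case both components are at the extreme and orthogonal: √(555² + 499.786²) ≈ 746.868 m.

747 meters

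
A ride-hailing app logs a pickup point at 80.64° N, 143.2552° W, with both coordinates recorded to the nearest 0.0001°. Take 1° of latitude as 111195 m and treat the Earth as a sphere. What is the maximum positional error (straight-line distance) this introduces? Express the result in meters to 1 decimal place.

5.6 meters

Rounding to 4 decimal places leaves each coordinate within ±5e-05° of the true value.
Latitude error → 5e-05 × 111195 = 5.55975 m along the meridian.
E–W at 80.64°: 5e-05° × 111195 × cos 80.64° = 5e-05 × 111195 × 0.1626 ≈ 0.904222 m.
The two errors are perpendicular, so the maximum displacement is √(5.55975² + 0.904222²) ≈ 5.6328 m.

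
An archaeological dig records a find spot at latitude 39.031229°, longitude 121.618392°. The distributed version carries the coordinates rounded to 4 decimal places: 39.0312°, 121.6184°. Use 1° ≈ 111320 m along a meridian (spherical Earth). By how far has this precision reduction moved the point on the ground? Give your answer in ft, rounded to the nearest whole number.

11 ft

Δlat = 39.031229 − 39.0312 = +0.000029°; Δlon = 121.618392 − 121.6184 = -0.000008°.
North–south shift: 0.000029 × 111320 = 3.22828 m.
E–W at 39.0312°: -0.000008° × 111320 × cos 39.0312° = -0.000008 × 111320 × 0.7768 ≈ -0.69179 m.
Combined displacement = (3.22828² + 0.69179²)^½ ≈ 3.30157 m.
In feet: 3.30157 m ÷ 0.3048 ≈ 10.832 ft.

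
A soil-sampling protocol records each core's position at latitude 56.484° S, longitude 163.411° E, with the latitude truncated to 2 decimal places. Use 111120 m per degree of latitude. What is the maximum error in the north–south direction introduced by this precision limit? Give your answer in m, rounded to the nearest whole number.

Truncating at 2 decimal places can drop up to a full unit in the last place, so the latitude may be off by as much as 0.01°.
So the N–S error is at most 0.01 × 111120 = 1111.2 m.

1111 m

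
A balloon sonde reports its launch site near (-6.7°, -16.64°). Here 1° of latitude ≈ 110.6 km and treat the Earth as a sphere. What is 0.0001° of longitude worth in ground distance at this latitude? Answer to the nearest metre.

11 metres

0.0001° of longitude at 6.7° is 0.0001 × 110600 × cos 6.7° ≈ 0.0001 × 109845 = 10.9845 m.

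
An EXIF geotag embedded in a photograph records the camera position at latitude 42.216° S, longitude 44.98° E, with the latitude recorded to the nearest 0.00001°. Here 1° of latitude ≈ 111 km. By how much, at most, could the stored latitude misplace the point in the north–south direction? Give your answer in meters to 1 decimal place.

0.6 meters

Rounding to 5 decimal places leaves the latitude within ±5e-06° of the true value.
Along the meridian that is 5e-06° × 111000 m/° = 0.555 m.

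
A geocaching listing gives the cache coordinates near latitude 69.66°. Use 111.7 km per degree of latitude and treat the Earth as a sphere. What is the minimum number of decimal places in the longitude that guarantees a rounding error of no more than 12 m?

At 69.66° one degree of longitude covers 111700 × cos 69.66° ≈ 111700 × 0.3476 ≈ 38825.8 m.
With N decimal places the half-ulp bound is 0.5·10⁻ᴺ°, or 0.5·10⁻ᴺ × 38825.8 m on the ground.
Setting 19412.9 × 10⁻ᴺ ≤ 12 gives 10ᴺ ≥ 1618, i.e. N ≥ 3.21.
So 4 decimal places suffice (1.94 m); 3 would allow up to 19.4 m.

4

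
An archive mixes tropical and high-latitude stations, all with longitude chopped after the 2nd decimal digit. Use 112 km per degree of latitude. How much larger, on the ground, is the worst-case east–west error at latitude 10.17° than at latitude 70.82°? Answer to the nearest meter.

734 meters

Truncating at 2 decimal places can drop up to a full unit in the last place, so the longitude may be off by as much as 0.01°.
At 10.17°: 0.01° × 112000 × cos 10.17° = 0.01 × 112000 × 0.9843 ≈ 1102.4 m.
Error at 70.82° = 0.01° × 112000 × cos 70.82° ≈ 1120 × 0.3285 = 367.96 m.
So the lower-latitude error exceeds the higher by 1102.4 − 367.96 = 734.44 m.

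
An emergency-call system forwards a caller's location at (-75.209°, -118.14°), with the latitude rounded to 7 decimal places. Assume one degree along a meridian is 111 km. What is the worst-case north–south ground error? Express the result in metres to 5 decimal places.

0.00555 metres

Rounding to 7 decimal places leaves the latitude within ±5e-08° of the true value.
Along the meridian that is 5e-08° × 111000 m/° = 0.00555 m.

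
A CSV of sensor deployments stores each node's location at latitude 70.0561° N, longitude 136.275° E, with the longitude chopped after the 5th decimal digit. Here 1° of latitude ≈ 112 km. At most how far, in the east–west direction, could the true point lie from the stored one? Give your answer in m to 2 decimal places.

0.38 m

Truncating at 5 decimal places can drop up to a full unit in the last place, so the longitude may be off by as much as 1e-05°.
One degree of longitude at 70.0561° is 112000 × cos 70.0561° ≈ 112000 × 0.3411 = 38203.2 m.
East–west error: 1e-05° × 38203.2 m/° ≈ 0.382032 m.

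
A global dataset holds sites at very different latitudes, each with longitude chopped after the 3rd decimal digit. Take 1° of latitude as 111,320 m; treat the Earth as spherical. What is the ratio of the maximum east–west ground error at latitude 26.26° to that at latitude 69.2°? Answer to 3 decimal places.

Truncating at 3 decimal places can drop up to a full unit in the last place, so the longitude may be off by as much as 0.001°.
At 26.26°: 0.001° × 111320 × cos 26.26° = 0.001 × 111320 × 0.8968 ≈ 99.831 m.
Error at 69.2° = 0.001° × 111320 × cos 69.2° ≈ 111.32 × 0.3551 = 39.531 m.
The ratio reduces to cos 26.26° / cos 69.2° = 0.8968/0.3551 ≈ 2.5254.

2.525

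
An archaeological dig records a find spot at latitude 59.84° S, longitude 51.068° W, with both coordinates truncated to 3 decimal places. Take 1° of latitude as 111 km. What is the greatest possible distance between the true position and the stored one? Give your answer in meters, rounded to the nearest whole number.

124 meters

Truncating at 3 decimal places can drop up to a full unit in the last place, so each coordinate may be off by as much as 0.001°.
N–S: 0.001° × 111000 m/° = 111 m.
East–west component at 59.84°: 0.001° × 111000 × cos 59.84° ≈ 0.001 × 55768.2 ≈ 55.7682 m.
The two errors are perpendicular, so the maximum displacement is √(111² + 55.7682²) ≈ 124.222 m.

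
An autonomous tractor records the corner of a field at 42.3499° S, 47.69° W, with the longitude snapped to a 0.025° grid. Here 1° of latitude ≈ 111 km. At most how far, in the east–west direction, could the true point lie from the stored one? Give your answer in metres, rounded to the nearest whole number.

1025 metres

With a 0.025° grid the true value lies within half a step, ±0.025°/2 = ±0.0125°, of the stored one.
At latitude 42.3499° a degree of longitude spans 111000 m × cos 42.3499° = 111000 × 0.7390 ≈ 82034 m.
So at most 0.0125° × 82034 ≈ 1025.42 m east–west.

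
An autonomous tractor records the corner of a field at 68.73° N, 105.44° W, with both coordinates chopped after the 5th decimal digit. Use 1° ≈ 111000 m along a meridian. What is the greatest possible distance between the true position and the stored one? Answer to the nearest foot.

Truncating at 5 decimal places can drop up to a full unit in the last place, so each coordinate may be off by as much as 1e-05°.
North–south component: 1e-05° × 111000 = 1.11 m.
East–west component at 68.73°: 1e-05° × 111000 × cos 68.73° ≈ 1e-05 × 40266.7 ≈ 0.402667 m.
Combining orthogonally: (1.11² + 0.402667²)^½ ≈ 1.18078 m.
In feet: 1.18078 m ÷ 0.3048 ≈ 3.8739 ft.

4 feet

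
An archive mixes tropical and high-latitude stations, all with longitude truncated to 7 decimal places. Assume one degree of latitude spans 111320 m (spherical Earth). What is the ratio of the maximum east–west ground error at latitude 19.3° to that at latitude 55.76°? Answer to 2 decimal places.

Truncating at 7 decimal places can drop up to a full unit in the last place, so the longitude may be off by as much as 1e-07°.
Error at 19.3° = 1e-07° × 111320 × cos 19.3° ≈ 0.011132 × 0.9438 = 0.010506 m.
At 55.76°: 1e-07° × 111320 × cos 55.76° = 1e-07 × 111320 × 0.5627 ≈ 0.0062635 m.
The ratio reduces to cos 19.3° / cos 55.76° = 0.9438/0.5627 ≈ 1.6774.

1.68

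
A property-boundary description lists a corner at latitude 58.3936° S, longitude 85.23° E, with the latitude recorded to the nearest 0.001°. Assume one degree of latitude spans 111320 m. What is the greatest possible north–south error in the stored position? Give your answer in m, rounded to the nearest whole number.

Rounding to 3 decimal places leaves the latitude within ±0.0005° of the true value.
North–south distance: 0.0005° × 111320 m/° = 55.66 m.

56 m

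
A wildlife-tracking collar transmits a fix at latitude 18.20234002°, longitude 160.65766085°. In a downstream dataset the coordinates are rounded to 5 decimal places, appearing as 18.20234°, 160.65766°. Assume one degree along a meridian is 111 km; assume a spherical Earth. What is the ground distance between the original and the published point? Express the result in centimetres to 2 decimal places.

The latitude changed by +0.00000002° and the longitude by +0.00000085°.
N–S: 0.00000002° × 111000 m/° = 0.00222 m.
E–W at 18.2023°: 0.00000085° × 111000 × cos 18.2023° = 0.00000085 × 111000 × 0.9500 ≈ 0.0896287 m.
Combined displacement = (0.00222² + 0.0896287²)^½ ≈ 0.0896562 m.
That is 0.0896562 m = 8.9656 cm.

8.97 centimetres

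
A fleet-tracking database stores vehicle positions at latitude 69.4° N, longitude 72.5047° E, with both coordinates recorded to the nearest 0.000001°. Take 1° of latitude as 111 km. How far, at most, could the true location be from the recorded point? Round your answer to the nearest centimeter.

6 centimeters

Rounding to 6 decimal places leaves each coordinate within ±5e-07° of the true value.
Latitude error → 5e-07 × 111000 = 0.0555 m along the meridian.
E–W at 69.4°: 5e-07° × 111000 × cos 69.4° = 5e-07 × 111000 × 0.3518 ≈ 0.0195272 m.
Combining orthogonally: (0.0555² + 0.0195272²)^½ ≈ 0.058835 m.
That is 0.058835 m = 5.8835 cm.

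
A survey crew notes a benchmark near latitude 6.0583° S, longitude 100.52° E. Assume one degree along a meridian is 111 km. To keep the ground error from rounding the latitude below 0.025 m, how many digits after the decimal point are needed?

7 decimal places

One degree of latitude covers 111000 m.
With N decimal places the half-ulp bound is 0.5·10⁻ᴺ°, or 0.5·10⁻ᴺ × 111000 m on the ground.
Need 0.5 × 111000 × 10⁻ᴺ ≤ 0.025 → 10⁻ᴺ ≤ 4.505e-07, so N ≥ 6.35.
So 7 decimal places suffice (0.00555 m); 6 would allow up to 0.0555 m.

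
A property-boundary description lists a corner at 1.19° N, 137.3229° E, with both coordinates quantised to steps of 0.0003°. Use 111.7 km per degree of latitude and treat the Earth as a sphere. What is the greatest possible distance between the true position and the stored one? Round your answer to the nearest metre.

With a 0.0003° grid the true value lies within half a step, ±0.0003°/2 = ±0.00015°, of the stored one.
Latitude error → 0.00015 × 111700 = 16.755 m along the meridian.
East–west component at 1.19°: 0.00015° × 111700 × cos 1.19° ≈ 0.00015 × 111676 ≈ 16.7514 m.
The two errors are perpendicular, so the maximum displacement is √(16.755² + 16.7514²) ≈ 23.6926 m.

24 metres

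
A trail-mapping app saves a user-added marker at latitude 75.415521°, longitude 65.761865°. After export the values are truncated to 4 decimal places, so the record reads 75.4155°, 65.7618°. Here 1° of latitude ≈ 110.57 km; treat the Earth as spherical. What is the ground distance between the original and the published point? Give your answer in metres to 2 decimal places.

2.94 metres

Δlat = 75.415521 − 75.4155 = +0.000021°; Δlon = 65.761865 − 65.7618 = +0.000065°.
N–S: 0.000021° × 110570 m/° = 2.32197 m.
E–W at 75.4155°: 0.000065° × 110570 × cos 75.4155° = 0.000065 × 110570 × 0.2518 ≈ 1.80975 m.
Hypotenuse of the two orthogonal shifts: √(2.32197² + 1.80975²) = 2.94393 m.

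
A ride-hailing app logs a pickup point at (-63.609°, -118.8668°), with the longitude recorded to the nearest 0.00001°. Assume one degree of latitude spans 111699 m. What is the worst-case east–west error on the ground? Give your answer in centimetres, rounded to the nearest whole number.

Rounding to 5 decimal places leaves the longitude within ±5e-06° of the true value.
At latitude 63.609° a degree of longitude spans 111699 m × cos 63.609° = 111699 × 0.4445 ≈ 49649.6 m.
So at most 5e-06° × 49649.6 ≈ 0.248248 m east–west.
That is 0.248248 m = 24.825 cm.

25 centimetres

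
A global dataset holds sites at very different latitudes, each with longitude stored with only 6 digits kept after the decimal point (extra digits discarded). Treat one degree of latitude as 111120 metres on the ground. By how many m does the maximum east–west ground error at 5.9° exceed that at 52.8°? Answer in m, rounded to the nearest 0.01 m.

0.04 m

Truncating at 6 decimal places can drop up to a full unit in the last place, so the longitude may be off by as much as 1e-06°.
Error at 5.9° = 1e-06° × 111120 × cos 5.9° ≈ 0.11112 × 0.9947 = 0.11053 m.
Error at 52.8° = 1e-06° × 111120 × cos 52.8° ≈ 0.11112 × 0.6046 = 0.067183 m.
Difference: 0.11053 − 0.067183 = 0.043348 m.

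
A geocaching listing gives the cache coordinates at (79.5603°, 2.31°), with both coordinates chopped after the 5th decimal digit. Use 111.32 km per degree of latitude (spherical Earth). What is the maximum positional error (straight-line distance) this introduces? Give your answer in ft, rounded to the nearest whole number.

4 ft

Truncating at 5 decimal places can drop up to a full unit in the last place, so each coordinate may be off by as much as 1e-05°.
North–south component: 1e-05° × 111320 = 1.1132 m.
E–W at 79.5603°: 1e-05° × 111320 × cos 79.5603° = 1e-05 × 111320 × 0.1812 ≈ 0.201713 m.
The two errors are perpendicular, so the maximum displacement is √(1.1132² + 0.201713²) ≈ 1.13133 m.
In feet: 1.13133 m ÷ 0.3048 ≈ 3.7117 ft.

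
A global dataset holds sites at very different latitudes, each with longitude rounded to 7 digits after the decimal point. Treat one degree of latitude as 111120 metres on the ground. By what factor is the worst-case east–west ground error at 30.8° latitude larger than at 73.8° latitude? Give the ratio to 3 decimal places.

3.079

Rounding to 7 decimal places leaves the longitude within ±5e-08° of the true value.
At 30.8°: 5e-08° × 111120 × cos 30.8° = 5e-08 × 111120 × 0.8590 ≈ 0.0047724 m.
Error at 73.8° = 5e-08° × 111120 × cos 73.8° ≈ 0.005556 × 0.2790 = 0.0015501 m.
The ratio reduces to cos 30.8° / cos 73.8° = 0.8590/0.2790 ≈ 3.0788.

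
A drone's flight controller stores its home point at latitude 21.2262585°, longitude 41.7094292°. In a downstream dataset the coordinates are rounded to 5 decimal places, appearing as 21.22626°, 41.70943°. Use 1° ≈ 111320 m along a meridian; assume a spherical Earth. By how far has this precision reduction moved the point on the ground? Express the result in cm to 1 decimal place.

Δlat = 21.2262585 − 21.22626 = -0.0000015°; Δlon = 41.7094292 − 41.70943 = -0.0000008°.
North–south shift: -0.0000015 × 111320 = -0.16698 m.
E–W at 21.2263°: -0.0000008° × 111320 × cos 21.2263° = -0.0000008 × 111320 × 0.9322 ≈ -0.0830143 m.
Combined displacement = (0.16698² + 0.0830143²)^½ ≈ 0.186477 m.
That is 0.186477 m = 18.648 cm.

18.6 cm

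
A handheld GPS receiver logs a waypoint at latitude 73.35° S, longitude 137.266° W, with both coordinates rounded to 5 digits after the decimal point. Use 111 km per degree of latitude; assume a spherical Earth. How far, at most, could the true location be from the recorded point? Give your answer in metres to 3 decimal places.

0.577 metres

Rounding to 5 decimal places leaves each coordinate within ±5e-06° of the true value.
North–south component: 5e-06° × 111000 = 0.555 m.
E–W at 73.35°: 5e-06° × 111000 × cos 73.35° = 5e-06 × 111000 × 0.2865 ≈ 0.159021 m.
Worst case both components are at the extreme and orthogonal: √(0.555² + 0.159021²) ≈ 0.577332 m.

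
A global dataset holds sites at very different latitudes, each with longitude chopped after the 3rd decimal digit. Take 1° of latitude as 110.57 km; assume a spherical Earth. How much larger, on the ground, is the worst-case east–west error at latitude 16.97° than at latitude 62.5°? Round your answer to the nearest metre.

Truncating at 3 decimal places can drop up to a full unit in the last place, so the longitude may be off by as much as 0.001°.
At 16.97°: 0.001° × 110570 × cos 16.97° = 0.001 × 110570 × 0.9565 ≈ 105.76 m.
At 62.5°: 0.001° × 110570 × cos 62.5° = 0.001 × 110570 × 0.4617 ≈ 51.056 m.
Difference: 105.76 − 51.056 = 54.7 m.

55 metres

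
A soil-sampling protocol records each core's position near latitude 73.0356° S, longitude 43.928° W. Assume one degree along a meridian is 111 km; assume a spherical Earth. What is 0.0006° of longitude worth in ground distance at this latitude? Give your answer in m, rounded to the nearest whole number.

19 m

One degree of longitude here spans 111000 × cos 73.0356° = 111000 × 0.2918 ≈ 32387.3 m; 0.0006° of that is 19.4324 m.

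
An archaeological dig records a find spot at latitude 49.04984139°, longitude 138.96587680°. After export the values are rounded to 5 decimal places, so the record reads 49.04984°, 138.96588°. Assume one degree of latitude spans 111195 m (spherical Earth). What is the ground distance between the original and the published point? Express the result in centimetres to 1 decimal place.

28.0 centimetres

Δlat = 49.04984139 − 49.04984 = +0.00000139°; Δlon = 138.96587680 − 138.96588 = -0.00000320°.
N–S: 0.00000139° × 111195 m/° = 0.154561 m.
East–west at this latitude: -0.00000320° × 111195 × cos 49.0498° ≈ -0.00000320 × 72877.5 = -0.233208 m.
Hypotenuse of the two orthogonal shifts: √(0.154561² + 0.233208²) = 0.279777 m.
That is 0.279777 m = 27.978 cm.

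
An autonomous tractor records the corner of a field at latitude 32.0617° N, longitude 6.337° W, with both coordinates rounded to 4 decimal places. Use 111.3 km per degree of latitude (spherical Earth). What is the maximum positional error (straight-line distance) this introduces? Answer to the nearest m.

Rounding to 4 decimal places leaves each coordinate within ±5e-05° of the true value.
N–S: 5e-05° × 111300 m/° = 5.565 m.
Longitude error → 5e-05 × 111300 × cos 32.0617° = 5e-05 × 111300 × 0.8475 ≈ 4.71621 m.
The two errors are perpendicular, so the maximum displacement is √(5.565² + 4.71621²) ≈ 7.29465 m.

7 m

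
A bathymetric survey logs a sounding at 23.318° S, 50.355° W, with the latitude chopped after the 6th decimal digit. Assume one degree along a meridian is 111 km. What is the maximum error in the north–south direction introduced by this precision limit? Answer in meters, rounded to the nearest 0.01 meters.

0.11 meters

Truncating at 6 decimal places can drop up to a full unit in the last place, so the latitude may be off by as much as 1e-06°.
So the N–S error is at most 1e-06 × 111000 = 0.111 m.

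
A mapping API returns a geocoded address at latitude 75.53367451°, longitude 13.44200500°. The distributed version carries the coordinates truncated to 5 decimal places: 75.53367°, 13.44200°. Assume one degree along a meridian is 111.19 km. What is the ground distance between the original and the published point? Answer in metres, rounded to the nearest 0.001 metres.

The latitude changed by +0.00000451° and the longitude by +0.00000500°.
N–S: 0.00000451° × 111190 m/° = 0.501467 m.
E–W at 75.5337°: 0.00000500° × 111190 × cos 75.5337° = 0.00000500 × 111190 × 0.2498 ≈ 0.138882 m.
Distance: √(0.501467² + 0.138882²) ≈ 0.520344 m.

0.520 metres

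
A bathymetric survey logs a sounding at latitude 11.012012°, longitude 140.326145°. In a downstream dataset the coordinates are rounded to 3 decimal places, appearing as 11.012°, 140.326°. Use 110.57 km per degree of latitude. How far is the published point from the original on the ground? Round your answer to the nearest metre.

The latitude changed by +0.000012° and the longitude by +0.000145°.
N–S: 0.000012° × 110570 m/° = 1.32684 m.
East–west at this latitude: 0.000145° × 110570 × cos 11.012° ≈ 0.000145 × 108534 = 15.7374 m.
Hypotenuse of the two orthogonal shifts: √(1.32684² + 15.7374²) = 15.7933 m.

16 metres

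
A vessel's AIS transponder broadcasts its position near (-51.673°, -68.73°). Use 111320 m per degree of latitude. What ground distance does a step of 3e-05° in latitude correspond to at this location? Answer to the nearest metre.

3e-05° × 111320 m/° = 3.3396 m.

3 metres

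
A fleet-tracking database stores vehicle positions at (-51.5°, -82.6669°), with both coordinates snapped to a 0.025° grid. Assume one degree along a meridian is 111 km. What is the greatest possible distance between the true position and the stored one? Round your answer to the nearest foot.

With a 0.025° grid the true value lies within half a step, ±0.025°/2 = ±0.0125°, of the stored one.
North–south component: 0.0125° × 111000 = 1387.5 m.
Longitude error → 0.0125 × 111000 × cos 51.5° = 0.0125 × 111000 × 0.6225 ≈ 863.739 m.
The two errors are perpendicular, so the maximum displacement is √(1387.5² + 863.739²) ≈ 1634.38 m.
In feet: 1634.38 m ÷ 0.3048 ≈ 5362.1 ft.

5362 feet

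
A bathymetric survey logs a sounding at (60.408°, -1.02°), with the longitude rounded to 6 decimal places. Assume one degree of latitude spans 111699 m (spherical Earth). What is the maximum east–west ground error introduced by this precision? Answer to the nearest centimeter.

Rounding to 6 decimal places leaves the longitude within ±5e-07° of the true value.
Parallels shrink by cos φ, so at 60.408° a degree of longitude is 111699 × 0.4938 ≈ 55159.3 m.
Maximum E–W displacement: 5e-07 × 55159.3 = 0.0275796 m.
That is 0.0275796 m = 2.758 cm.

3 centimeters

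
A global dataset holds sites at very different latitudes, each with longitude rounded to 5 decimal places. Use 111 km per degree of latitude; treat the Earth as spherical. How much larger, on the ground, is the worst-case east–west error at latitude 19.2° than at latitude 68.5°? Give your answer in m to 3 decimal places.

0.321 m

Rounding to 5 decimal places leaves the longitude within ±5e-06° of the true value.
At 19.2°: 5e-06° × 111000 × cos 19.2° = 5e-06 × 111000 × 0.9444 ≈ 0.52413 m.
Error at 68.5° = 5e-06° × 111000 × cos 68.5° ≈ 0.555 × 0.3665 = 0.20341 m.
Difference: 0.52413 − 0.20341 = 0.32072 m.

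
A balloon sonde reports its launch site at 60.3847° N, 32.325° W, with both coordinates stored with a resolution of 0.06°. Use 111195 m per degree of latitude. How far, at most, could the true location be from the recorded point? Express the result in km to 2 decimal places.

3.72 km

With a 0.06° grid the true value lies within half a step, ±0.06°/2 = ±0.03°, of the stored one.
North–south component: 0.03° × 111195 = 3335.85 m.
Longitude error → 0.03 × 111195 × cos 60.3847° = 0.03 × 111195 × 0.4942 ≈ 1648.49 m.
The two errors are perpendicular, so the maximum displacement is √(3335.85² + 1648.49²) ≈ 3720.94 m.
That is 3720.94 m = 3.7209 km.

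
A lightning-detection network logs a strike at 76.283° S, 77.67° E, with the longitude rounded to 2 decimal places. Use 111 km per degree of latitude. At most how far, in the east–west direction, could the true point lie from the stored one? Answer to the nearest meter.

Rounding to 2 decimal places leaves the longitude within ±0.005° of the true value.
One degree of longitude at 76.283° is 111000 × cos 76.283° ≈ 111000 × 0.2371 = 26321 m.
East–west error: 0.005° × 26321 m/° ≈ 131.605 m.

132 meters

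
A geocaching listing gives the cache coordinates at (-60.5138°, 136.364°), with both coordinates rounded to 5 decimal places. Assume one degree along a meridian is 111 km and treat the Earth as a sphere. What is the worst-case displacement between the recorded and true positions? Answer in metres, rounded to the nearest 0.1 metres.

Rounding to 5 decimal places leaves each coordinate within ±5e-06° of the true value.
North–south component: 5e-06° × 111000 = 0.555 m.
E–W at 60.5138°: 5e-06° × 111000 × cos 60.5138° = 5e-06 × 111000 × 0.4922 ≈ 0.273179 m.
Worst case both components are at the extreme and orthogonal: √(0.555² + 0.273179²) ≈ 0.618588 m.

0.6 metres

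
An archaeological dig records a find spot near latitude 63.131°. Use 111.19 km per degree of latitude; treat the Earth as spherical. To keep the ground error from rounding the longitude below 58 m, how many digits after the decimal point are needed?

3 decimal places

At 63.131° one degree of longitude covers 111190 × cos 63.131° ≈ 111190 × 0.4520 ≈ 50252.6 m.
Rounding to N decimal places gives at most 0.5 × 10⁻ᴺ degrees of error, i.e. 0.5 × 10⁻ᴺ × 50252.6 m.
Setting 25126.3 × 10⁻ᴺ ≤ 58 gives 10ᴺ ≥ 433.2, i.e. N ≥ 2.64.
So 3 decimal places suffice (25.1 m); 2 would allow up to 251 m.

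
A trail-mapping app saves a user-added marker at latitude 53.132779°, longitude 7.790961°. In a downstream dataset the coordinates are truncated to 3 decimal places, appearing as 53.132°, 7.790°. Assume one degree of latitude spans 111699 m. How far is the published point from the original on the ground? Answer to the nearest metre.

Δlat = 53.132779 − 53.132 = +0.000779°; Δlon = 7.790961 − 7.790 = +0.000961°.
N–S: 0.000779° × 111699 m/° = 87.0135 m.
East–west at this latitude: 0.000961° × 111699 × cos 53.132° ≈ 0.000961 × 67016.4 = 64.4028 m.
Distance: √(87.0135² + 64.4028²) ≈ 108.255 m.

108 metres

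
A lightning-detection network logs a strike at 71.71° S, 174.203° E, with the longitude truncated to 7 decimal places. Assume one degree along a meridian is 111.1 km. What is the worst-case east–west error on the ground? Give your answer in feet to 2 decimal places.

0.01 feet

Truncating at 7 decimal places can drop up to a full unit in the last place, so the longitude may be off by as much as 1e-07°.
At latitude 71.71° a degree of longitude spans 111100 m × cos 71.71° = 111100 × 0.3138 ≈ 34866.2 m.
Maximum E–W displacement: 1e-07 × 34866.2 = 0.00348662 m.
In feet: 0.00348662 m ÷ 0.3048 ≈ 0.011439 ft.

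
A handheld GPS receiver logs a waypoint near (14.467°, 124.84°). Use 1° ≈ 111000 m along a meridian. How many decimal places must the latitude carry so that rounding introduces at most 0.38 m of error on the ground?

6

One degree of latitude covers 111000 m.
Rounding to N decimal places gives at most 0.5 × 10⁻ᴺ degrees of error, i.e. 0.5 × 10⁻ᴺ × 111000 m.
Need 0.5 × 111000 × 10⁻ᴺ ≤ 0.38 → 10⁻ᴺ ≤ 6.847e-06, so N ≥ 5.16.
At 5 places the error can reach 0.555 m, but 6 places keeps it to 0.0555 m.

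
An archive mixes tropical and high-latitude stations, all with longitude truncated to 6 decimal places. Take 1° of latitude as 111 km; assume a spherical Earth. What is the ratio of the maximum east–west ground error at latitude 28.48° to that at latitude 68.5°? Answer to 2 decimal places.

2.40

Truncating at 6 decimal places can drop up to a full unit in the last place, so the longitude may be off by as much as 1e-06°.
At 28.48°: 1e-06° × 111000 × cos 28.48° = 1e-06 × 111000 × 0.8790 ≈ 0.097567 m.
At 68.5°: 1e-06° × 111000 × cos 68.5° = 1e-06 × 111000 × 0.3665 ≈ 0.040682 m.
Ratio: 0.097567 / 0.040682 = cos 28.48° / cos 68.5° ≈ 2.3983.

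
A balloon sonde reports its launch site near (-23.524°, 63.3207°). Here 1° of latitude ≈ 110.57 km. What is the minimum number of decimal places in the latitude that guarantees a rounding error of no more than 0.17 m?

One degree of latitude covers 110570 m.
N decimal places → at most half a unit in the last place, 0.5 × 10⁻ᴺ° = 110570/2 × 10⁻ᴺ m.
Need 0.5 × 110570 × 10⁻ᴺ ≤ 0.17 → 10⁻ᴺ ≤ 3.075e-06, so N ≥ 5.51.
N = 5 would give 0.553 m (too coarse); N = 6 gives 0.0553 m ≤ 0.17 m.

6 decimal places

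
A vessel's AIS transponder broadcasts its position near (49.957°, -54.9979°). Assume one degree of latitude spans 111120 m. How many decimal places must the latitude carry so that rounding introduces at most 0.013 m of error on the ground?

One degree of latitude covers 111120 m.
N decimal places → at most half a unit in the last place, 0.5 × 10⁻ᴺ° = 111120/2 × 10⁻ᴺ m.
Need 0.5 × 111120 × 10⁻ᴺ ≤ 0.013 → 10⁻ᴺ ≤ 2.340e-07, so N ≥ 6.63.
At 6 places the error can reach 0.0556 m, but 7 places keeps it to 0.00556 m.

7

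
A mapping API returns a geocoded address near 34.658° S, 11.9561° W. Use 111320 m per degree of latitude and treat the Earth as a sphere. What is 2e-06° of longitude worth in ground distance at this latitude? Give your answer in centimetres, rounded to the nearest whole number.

One degree of longitude here spans 111320 × cos 34.658° = 111320 × 0.8226 ≈ 91567.5 m; 2e-06° of that is 0.183135 m.
That is 0.183135 m = 18.314 cm.

18 centimetres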